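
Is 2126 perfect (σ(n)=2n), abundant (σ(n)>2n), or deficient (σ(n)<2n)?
deficient

Proper divisors of 2126: sum = 1 + 2 + 1063 = 1066
Since 1066 < 2126, 2126 is deficient.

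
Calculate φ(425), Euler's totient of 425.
320

425 = 5^2 × 17
φ(n) = n × ∏(1 - 1/p) for each prime p dividing n
φ(425) = 425 × (1 - 1/5) × (1 - 1/17) = 320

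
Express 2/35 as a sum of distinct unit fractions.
1/18 + 1/630

Greedy algorithm:
2/35: ceiling(35/2) = 18, use 1/18
1/630: ceiling(630/1) = 630, use 1/630
Result: 2/35 = 1/18 + 1/630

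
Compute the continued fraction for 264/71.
[3; 1, 2, 1, 1, 4, 2]

Euclidean algorithm steps:
264 = 3 × 71 + 51
71 = 1 × 51 + 20
51 = 2 × 20 + 11
20 = 1 × 11 + 9
11 = 1 × 9 + 2
9 = 4 × 2 + 1
2 = 2 × 1 + 0
Continued fraction: [3; 1, 2, 1, 1, 4, 2]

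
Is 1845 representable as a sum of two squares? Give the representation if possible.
9² + 42² (a=9, b=42)

Factorization: 1845 = 3^2 × 5 × 41
By Fermat: n is sum of two squares iff every prime p ≡ 3 (mod 4) appears to even power.
All primes ≡ 3 (mod 4) appear to even power.
Search a = 0, 1, 2, … for 1845 - a² a perfect square: first hit at a = 9: 1845 - 81 = 1764 = 42².
1845 = 9² + 42² = 81 + 1764 ✓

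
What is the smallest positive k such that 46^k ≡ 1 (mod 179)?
89

179 is prime, so ord(46) divides φ(179) = 178.
Divisors of 178: 1, 2, 89, 178.
Repeated squaring: 46^1 ≡ 46, 46^2 ≡ 147, 46^4 ≡ 129, 46^8 ≡ 173, 46^16 ≡ 36, 46^32 ≡ 43, 46^64 ≡ 59, 46^128 ≡ 80 (mod 179).
Test 46^d mod 179 for each divisor d in increasing order:
46^1 ≡ 46
46^2 ≡ 147
46^89 = 46^64·46^16·46^8·46^1 ≡ 1  ← first divisor giving 1
The order is 89.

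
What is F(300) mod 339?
336

Matrix identity: Q^n = [[F_(n+1), F_n], [F_n, F_(n-1)]] with Q = [[1,1],[1,0]].
n = 300 = 100101100₂. Square-and-multiply, entries mod 339:
Q^1 = [[1,1],[1,0]]
Q^2 = (Q^1)² = [[2,1],[1,1]]
Q^4 = (Q^2)² = [[5,3],[3,2]]
Q^9 = (Q^4)²·Q = [[55,34],[34,21]]
Q^18 = (Q^9)² = [[113,211],[211,241]]
Q^37 = (Q^18)²·Q = [[113,338],[338,114]]
Q^75 = (Q^37)²·Q = [[0,227],[227,112]]
Q^150 = (Q^75)² = [[1,338],[338,2]]
Q^300 = (Q^150)² = [[2,336],[336,5]]
F_300 mod 339 = Q^300[0][1] = 336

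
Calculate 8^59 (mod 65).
57

Repeated squaring. Binary of 59 = 111011.
8^1 ≡ 8 (mod 65); 8^2 ≡ 64 (mod 65); 8^4 ≡ 1 (mod 65); 8^8 ≡ 1 (mod 65); 8^16 ≡ 1 (mod 65); 8^32 ≡ 1 (mod 65)
8^59 = 8^1 × 8^2 × 8^8 × 8^16 × 8^32 ≡ 57 (mod 65)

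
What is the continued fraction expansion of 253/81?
[3; 8, 10]

Euclidean algorithm steps:
253 = 3 × 81 + 10
81 = 8 × 10 + 1
10 = 10 × 1 + 0
Continued fraction: [3; 8, 10]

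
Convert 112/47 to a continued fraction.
[2; 2, 1, 1, 1, 1, 3]

Euclidean algorithm steps:
112 = 2 × 47 + 18
47 = 2 × 18 + 11
18 = 1 × 11 + 7
11 = 1 × 7 + 4
7 = 1 × 4 + 3
4 = 1 × 3 + 1
3 = 3 × 1 + 0
Continued fraction: [2; 2, 1, 1, 1, 1, 3]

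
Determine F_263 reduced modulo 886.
731

Matrix identity: Q^n = [[F_(n+1), F_n], [F_n, F_(n-1)]] with Q = [[1,1],[1,0]].
n = 263 = 100000111₂. Square-and-multiply, entries mod 886:
Q^1 = [[1,1],[1,0]]
Q^2 = (Q^1)² = [[2,1],[1,1]]
Q^4 = (Q^2)² = [[5,3],[3,2]]
Q^8 = (Q^4)² = [[34,21],[21,13]]
Q^16 = (Q^8)² = [[711,101],[101,610]]
Q^32 = (Q^16)² = [[70,521],[521,435]]
Q^65 = (Q^32)²·Q = [[758,795],[795,849]]
Q^131 = (Q^65)²·Q = [[696,743],[743,839]]
Q^263 = (Q^131)²·Q = [[68,731],[731,223]]
F_263 mod 886 = Q^263[0][1] = 731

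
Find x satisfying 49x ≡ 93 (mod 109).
x ≡ 102 (mod 109)

gcd(49, 109) = 1, which divides 93, so solutions exist.
Find 49^(-1) mod 109 by the extended Euclidean algorithm:
109 = 2 × 49 + 11  ⟹  11 = (1)·109 + (-2)·49
49 = 4 × 11 + 5  ⟹  5 = (-4)·109 + (9)·49
11 = 2 × 5 + 1  ⟹  1 = (9)·109 + (-20)·49
So (-20)·49 ≡ 1 (mod 109), i.e. 49^(-1) ≡ -20 ≡ 89 (mod 109).
x ≡ 89 × 93 = 8277 ≡ 102 (mod 109).
Check: 49 × 102 = 4998 ≡ 93 (mod 109).
Unique solution: x ≡ 102 (mod 109)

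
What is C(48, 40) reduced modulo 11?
0

Using Lucas' theorem:
Write n=48 and k=40 in base 11:
n in base 11: [4, 4]
k in base 11: [3, 7]
C(48,40) mod 11 = ∏ C(n_i, k_i) mod 11
Digit binomials (mod 11): C(4,3) = 4; C(4,7) = 0 (k_i > n_i)
Product: 4 × 0 = 0 ≡ 0 (mod 11)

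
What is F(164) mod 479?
264

Matrix identity: Q^n = [[F_(n+1), F_n], [F_n, F_(n-1)]] with Q = [[1,1],[1,0]].
n = 164 = 10100100₂. Square-and-multiply, entries mod 479:
Q^1 = [[1,1],[1,0]]
Q^2 = (Q^1)² = [[2,1],[1,1]]
Q^5 = (Q^2)²·Q = [[8,5],[5,3]]
Q^10 = (Q^5)² = [[89,55],[55,34]]
Q^20 = (Q^10)² = [[408,59],[59,349]]
Q^41 = (Q^20)²·Q = [[16,379],[379,116]]
Q^82 = (Q^41)² = [[197,212],[212,464]]
Q^164 = (Q^82)² = [[407,264],[264,143]]
F_164 mod 479 = Q^164[0][1] = 264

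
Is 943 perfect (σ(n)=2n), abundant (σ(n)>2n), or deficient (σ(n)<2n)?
deficient

Proper divisors of 943: sum = 1 + 23 + 41 = 65
Since 65 < 943, 943 is deficient.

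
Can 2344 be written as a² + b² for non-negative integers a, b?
30² + 38² (a=30, b=38)

Factorization: 2344 = 2^3 × 293
By Fermat: n is sum of two squares iff every prime p ≡ 3 (mod 4) appears to even power.
All primes ≡ 3 (mod 4) appear to even power.
Search a = 0, 1, 2, … for 2344 - a² a perfect square: first hit at a = 30: 2344 - 900 = 1444 = 38².
2344 = 30² + 38² = 900 + 1444 ✓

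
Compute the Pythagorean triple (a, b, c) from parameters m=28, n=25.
(159, 1400, 1409)

Euclid's formula: a = m² - n², b = 2mn, c = m² + n²
m = 28, n = 25
a = 28² - 25² = 784 - 625 = 159
b = 2 × 28 × 25 = 1400
c = 28² + 25² = 784 + 625 = 1409
Verification: 159² + 1400² = 25281 + 1960000 = 1985281 = 1409² ✓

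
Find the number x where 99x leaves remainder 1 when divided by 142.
33

gcd(99, 142) = 1, so the inverse exists.
Extended Euclidean algorithm on (142, 99):
142 = 1 × 99 + 43  ⟹  43 = (1)·142 + (-1)·99
99 = 2 × 43 + 13  ⟹  13 = (-2)·142 + (3)·99
43 = 3 × 13 + 4  ⟹  4 = (7)·142 + (-10)·99
13 = 3 × 4 + 1  ⟹  1 = (-23)·142 + (33)·99
So (33)·99 ≡ 1 (mod 142), i.e. 99^(-1) ≡ 33 (mod 142).
Check: 99 × 33 = 3267 ≡ 1 (mod 142)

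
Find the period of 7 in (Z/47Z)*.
23

47 is prime, so ord(7) divides φ(47) = 46.
Divisors of 46: 1, 2, 23, 46.
Repeated squaring: 7^1 ≡ 7, 7^2 ≡ 2, 7^4 ≡ 4, 7^8 ≡ 16, 7^16 ≡ 21, 7^32 ≡ 18 (mod 47).
Test 7^d mod 47 for each divisor d in increasing order:
7^1 ≡ 7
7^2 ≡ 2
7^23 = 7^16·7^4·7^2·7^1 ≡ 1  ← first divisor giving 1
The order is 23.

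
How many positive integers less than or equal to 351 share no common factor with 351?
216

351 = 3^3 × 13
φ(n) = n × ∏(1 - 1/p) for each prime p dividing n
φ(351) = 351 × (1 - 1/3) × (1 - 1/13) = 216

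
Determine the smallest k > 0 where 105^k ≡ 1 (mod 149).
4

149 is prime, so ord(105) divides φ(149) = 148.
Divisors of 148: 1, 2, 4, 37, 74, 148.
Repeated squaring: 105^1 ≡ 105, 105^2 ≡ 148, 105^4 ≡ 1, 105^8 ≡ 1, 105^16 ≡ 1, 105^32 ≡ 1, 105^64 ≡ 1, 105^128 ≡ 1 (mod 149).
Test 105^d mod 149 for each divisor d in increasing order:
105^1 ≡ 105
105^2 ≡ 148
105^4 ≡ 1  ← first divisor giving 1
The order is 4.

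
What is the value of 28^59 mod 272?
80

Repeated squaring. Binary of 59 = 111011.
28^1 ≡ 28 (mod 272); 28^2 ≡ 240 (mod 272); 28^4 ≡ 208 (mod 272); 28^8 ≡ 16 (mod 272); 28^16 ≡ 256 (mod 272); 28^32 ≡ 256 (mod 272)
28^59 = 28^1 × 28^2 × 28^8 × 28^16 × 28^32 ≡ 80 (mod 272)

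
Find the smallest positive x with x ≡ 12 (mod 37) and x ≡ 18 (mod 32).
530

Using Chinese Remainder Theorem:
M = 37 × 32 = 1184
M1 = 32, M2 = 37
y1 = 32^(-1) mod 37 = 22
y2 = 37^(-1) mod 32 = 13
x = (12×32×22 + 18×37×13) mod 1184 = 530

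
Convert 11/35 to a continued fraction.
[0; 3, 5, 2]

Euclidean algorithm steps:
11 = 0 × 35 + 11
35 = 3 × 11 + 2
11 = 5 × 2 + 1
2 = 2 × 1 + 0
Continued fraction: [0; 3, 5, 2]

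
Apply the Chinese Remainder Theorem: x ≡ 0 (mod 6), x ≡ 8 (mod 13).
60

Using Chinese Remainder Theorem:
M = 6 × 13 = 78
M1 = 13, M2 = 6
y1 = 13^(-1) mod 6 = 1
y2 = 6^(-1) mod 13 = 11
x = (0×13×1 + 8×6×11) mod 78 = 60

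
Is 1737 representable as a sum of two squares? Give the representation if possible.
21² + 36² (a=21, b=36)

Factorization: 1737 = 3^2 × 193
By Fermat: n is sum of two squares iff every prime p ≡ 3 (mod 4) appears to even power.
All primes ≡ 3 (mod 4) appear to even power.
Search a = 0, 1, 2, … for 1737 - a² a perfect square: first hit at a = 21: 1737 - 441 = 1296 = 36².
1737 = 21² + 36² = 441 + 1296 ✓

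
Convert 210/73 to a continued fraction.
[2; 1, 7, 9]

Euclidean algorithm steps:
210 = 2 × 73 + 64
73 = 1 × 64 + 9
64 = 7 × 9 + 1
9 = 9 × 1 + 0
Continued fraction: [2; 1, 7, 9]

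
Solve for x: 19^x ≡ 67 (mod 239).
14

Baby-step giant-step with step n = ⌈√239⌉ = 16.
Baby steps 19^j mod 239 (j:value) for j=0..15: 0:1, 1:19, 2:122, 3:167, 4:66, 5:59, 6:165, 7:28, 8:54, 9:70, 10:135, 11:175, 12:218, 13:79, 14:67, 15:78.
h = 67 is already in the table at j=14, so x = 14.
Check: 19^14 ≡ 67 (mod 239).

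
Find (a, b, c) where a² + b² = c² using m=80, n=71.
(1359, 11360, 11441)

Euclid's formula: a = m² - n², b = 2mn, c = m² + n²
m = 80, n = 71
a = 80² - 71² = 6400 - 5041 = 1359
b = 2 × 80 × 71 = 11360
c = 80² + 71² = 6400 + 5041 = 11441
Verification: 1359² + 11360² = 1846881 + 129049600 = 130896481 = 11441² ✓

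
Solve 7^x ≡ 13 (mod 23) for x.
10

Baby-step giant-step with step n = ⌈√23⌉ = 5.
Baby steps 7^j mod 23 (j:value) for j=0..4: 0:1, 1:7, 2:3, 3:21, 4:9.
Giant-step multiplier: 7^(-5) ≡ 7^(22-5) = 7^17 ≡ 19 (mod 23).
Giant steps γ_i = 13·19^i mod 23: γ_0=13, γ_1=17, γ_2=1 (in table at j=0).
x = i·n + j = 2·5 + 0 = 10.
Check: 7^10 ≡ 13 (mod 23).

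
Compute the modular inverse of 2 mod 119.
60

gcd(2, 119) = 1, so the inverse exists.
Extended Euclidean algorithm on (119, 2):
119 = 59 × 2 + 1  ⟹  1 = (1)·119 + (-59)·2
So (-59)·2 ≡ 1 (mod 119), i.e. 2^(-1) ≡ -59 ≡ 60 (mod 119).
Check: 2 × 60 = 120 ≡ 1 (mod 119)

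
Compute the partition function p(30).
5604

p(n) counts ways to write n as a sum of positive integers (order ignored).
Euler's pentagonal recurrence: p(k) = p(k-1) + p(k-2) - p(k-5) - p(k-7) + p(k-12) + p(k-15) - ... (offsets j(3j∓1)/2, signs ++--, p(0)=1, p(<0)=0).
DP table for k = 0..29: p(0)=1, p(1)=1, p(2)=2, p(3)=3, p(4)=5, p(5)=7, p(6)=11, p(7)=15, p(8)=22, p(9)=30, p(10)=42, p(11)=56, p(12)=77, p(13)=101, p(14)=135, p(15)=176, p(16)=231, p(17)=297, p(18)=385, p(19)=490, p(20)=627, p(21)=792, p(22)=1002, p(23)=1255, p(24)=1575, p(25)=1958, p(26)=2436, p(27)=3010, p(28)=3718, p(29)=4565.
Final step: p(30) = p(29) + p(28) - p(25) - p(23) + p(18) + p(15) - p(8) - p(4)
= 4565 + 3718 - 1958 - 1255 + 385 + 176 - 22 - 5
= 5604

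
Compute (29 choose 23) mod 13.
0

Using Lucas' theorem:
Write n=29 and k=23 in base 13:
n in base 13: [2, 3]
k in base 13: [1, 10]
C(29,23) mod 13 = ∏ C(n_i, k_i) mod 13
Digit binomials (mod 13): C(2,1) = 2; C(3,10) = 0 (k_i > n_i)
Product: 2 × 0 = 0 ≡ 0 (mod 13)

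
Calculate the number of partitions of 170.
274768617130

p(n) counts ways to write n as a sum of positive integers (order ignored).
Euler's pentagonal recurrence: p(k) = p(k-1) + p(k-2) - p(k-5) - p(k-7) + p(k-12) + p(k-15) - ... (offsets j(3j∓1)/2, signs ++--, p(0)=1, p(<0)=0).
DP table for k = 0..169: p(0)=1, p(1)=1, p(2)=2, p(3)=3, p(4)=5, p(5)=7, p(6)=11, p(7)=15, p(8)=22, p(9)=30, p(10)=42, p(11)=56, p(12)=77, p(13)=101, p(14)=135, p(15)=176, p(16)=231, p(17)=297, p(18)=385, p(19)=490, p(20)=627, p(21)=792, p(22)=1002, p(23)=1255, p(24)=1575, p(25)=1958, p(26)=2436, p(27)=3010, p(28)=3718, p(29)=4565, p(30)=5604, p(31)=6842, p(32)=8349, p(33)=10143, p(34)=12310, p(35)=14883, p(36)=17977, p(37)=21637, p(38)=26015, p(39)=31185, p(40)=37338, p(41)=44583, p(42)=53174, p(43)=63261, p(44)=75175, p(45)=89134, p(46)=105558, p(47)=124754, p(48)=147273, p(49)=173525, p(50)=204226, p(51)=239943, p(52)=281589, p(53)=329931, p(54)=386155, p(55)=451276, p(56)=526823, p(57)=614154, p(58)=715220, p(59)=831820, p(60)=966467, p(61)=1121505, p(62)=1300156, p(63)=1505499, p(64)=1741630, p(65)=2012558, p(66)=2323520, p(67)=2679689, p(68)=3087735, p(69)=3554345, p(70)=4087968, p(71)=4697205, p(72)=5392783, p(73)=6185689, p(74)=7089500, p(75)=8118264, p(76)=9289091, p(77)=10619863, p(78)=12132164, p(79)=13848650, p(80)=15796476, p(81)=18004327, p(82)=20506255, p(83)=23338469, p(84)=26543660, p(85)=30167357, p(86)=34262962, p(87)=38887673, p(88)=44108109, p(89)=49995925, p(90)=56634173, p(91)=64112359, p(92)=72533807, p(93)=82010177, p(94)=92669720, p(95)=104651419, p(96)=118114304, p(97)=133230930, p(98)=150198136, p(99)=169229875, p(100)=190569292, p(101)=214481126, p(102)=241265379, p(103)=271248950, p(104)=304801365, p(105)=342325709, p(106)=384276336, p(107)=431149389, p(108)=483502844, p(109)=541946240, p(110)=607163746, p(111)=679903203, p(112)=761002156, p(113)=851376628, p(114)=952050665, p(115)=1064144451, p(116)=1188908248, p(117)=1327710076, p(118)=1482074143, p(119)=1653668665, p(120)=1844349560, p(121)=2056148051, p(122)=2291320912, p(123)=2552338241, p(124)=2841940500, p(125)=3163127352, p(126)=3519222692, p(127)=3913864295, p(128)=4351078600, p(129)=4835271870, p(130)=5371315400, p(131)=5964539504, p(132)=6620830889, p(133)=7346629512, p(134)=8149040695, p(135)=9035836076, p(136)=10015581680, p(137)=11097645016, p(138)=12292341831, p(139)=13610949895, p(140)=15065878135, p(141)=16670689208, p(142)=18440293320, p(143)=20390982757, p(144)=22540654445, p(145)=24908858009, p(146)=27517052599, p(147)=30388671978, p(148)=33549419497, p(149)=37027355200, p(150)=40853235313, p(151)=45060624582, p(152)=49686288421, p(153)=54770336324, p(154)=60356673280, p(155)=66493182097, p(156)=73232243759, p(157)=80630964769, p(158)=88751778802, p(159)=97662728555, p(160)=107438159466, p(161)=118159068427, p(162)=129913904637, p(163)=142798995930, p(164)=156919475295, p(165)=172389800255, p(166)=189334822579, p(167)=207890420102, p(168)=228204732751, p(169)=250438925115.
Final step: p(170) = p(169) + p(168) - p(165) - p(163) + p(158) + p(155) - p(148) - p(144) + p(135) + p(130) - p(119) - p(113) + p(100) + p(93) - p(78) - p(70) + p(53) + p(44) - p(25) - p(15)
= 250438925115 + 228204732751 - 172389800255 - 142798995930 + 88751778802 + 66493182097 - 33549419497 - 22540654445 + 9035836076 + 5371315400 - 1653668665 - 851376628 + 190569292 + 82010177 - 12132164 - 4087968 + 329931 + 75175 - 1958 - 176
= 274768617130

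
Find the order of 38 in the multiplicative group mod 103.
51

103 is prime, so ord(38) divides φ(103) = 102.
Divisors of 102: 1, 2, 3, 6, 17, 34, 51, 102.
Repeated squaring: 38^1 ≡ 38, 38^2 ≡ 2, 38^4 ≡ 4, 38^8 ≡ 16, 38^16 ≡ 50, 38^32 ≡ 28, 38^64 ≡ 63 (mod 103).
Test 38^d mod 103 for each divisor d in increasing order:
38^1 ≡ 38
38^2 ≡ 2
38^3 = 38^2·38^1 ≡ 76
38^6 = 38^4·38^2 ≡ 8
38^17 = 38^16·38^1 ≡ 46
38^34 = 38^32·38^2 ≡ 56
38^51 = 38^32·38^16·38^2·38^1 ≡ 1  ← first divisor giving 1
The order is 51.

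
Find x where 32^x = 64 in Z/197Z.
158

Baby-step giant-step with step n = ⌈√197⌉ = 15.
Baby steps 32^j mod 197 (j:value) for j=0..14: 0:1, 1:32, 2:39, 3:66, 4:142, 5:13, 6:22, 7:113, 8:70, 9:73, 10:169, 11:89, 12:90, 13:122, 14:161.
Giant-step multiplier: 32^(-15) ≡ 32^(196-15) = 32^181 ≡ 46 (mod 197).
Giant steps γ_i = 64·46^i mod 197: γ_0=64, γ_1=186, γ_2=85, γ_3=167, γ_4=196, γ_5=151, γ_6=51, γ_7=179, γ_8=157, γ_9=130, γ_10=70 (in table at j=8).
x = i·n + j = 10·15 + 8 = 158.
Check: 32^158 ≡ 64 (mod 197).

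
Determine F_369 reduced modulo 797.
441

Matrix identity: Q^n = [[F_(n+1), F_n], [F_n, F_(n-1)]] with Q = [[1,1],[1,0]].
n = 369 = 101110001₂. Square-and-multiply, entries mod 797:
Q^1 = [[1,1],[1,0]]
Q^2 = (Q^1)² = [[2,1],[1,1]]
Q^5 = (Q^2)²·Q = [[8,5],[5,3]]
Q^11 = (Q^5)²·Q = [[144,89],[89,55]]
Q^23 = (Q^11)²·Q = [[142,762],[762,177]]
Q^46 = (Q^23)² = [[667,790],[790,674]]
Q^92 = (Q^46)² = [[212,177],[177,35]]
Q^184 = (Q^92)² = [[558,681],[681,674]]
Q^369 = (Q^184)²·Q = [[192,441],[441,548]]
F_369 mod 797 = Q^369[0][1] = 441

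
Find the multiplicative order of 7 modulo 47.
23

47 is prime, so ord(7) divides φ(47) = 46.
Divisors of 46: 1, 2, 23, 46.
Repeated squaring: 7^1 ≡ 7, 7^2 ≡ 2, 7^4 ≡ 4, 7^8 ≡ 16, 7^16 ≡ 21, 7^32 ≡ 18 (mod 47).
Test 7^d mod 47 for each divisor d in increasing order:
7^1 ≡ 7
7^2 ≡ 2
7^23 = 7^16·7^4·7^2·7^1 ≡ 1  ← first divisor giving 1
The order is 23.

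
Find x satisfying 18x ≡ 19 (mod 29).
x ≡ 22 (mod 29)

gcd(18, 29) = 1, which divides 19, so solutions exist.
Find 18^(-1) mod 29 by the extended Euclidean algorithm:
29 = 1 × 18 + 11  ⟹  11 = (1)·29 + (-1)·18
18 = 1 × 11 + 7  ⟹  7 = (-1)·29 + (2)·18
11 = 1 × 7 + 4  ⟹  4 = (2)·29 + (-3)·18
7 = 1 × 4 + 3  ⟹  3 = (-3)·29 + (5)·18
4 = 1 × 3 + 1  ⟹  1 = (5)·29 + (-8)·18
So (-8)·18 ≡ 1 (mod 29), i.e. 18^(-1) ≡ -8 ≡ 21 (mod 29).
x ≡ 21 × 19 = 399 ≡ 22 (mod 29).
Check: 18 × 22 = 396 ≡ 19 (mod 29).
Unique solution: x ≡ 22 (mod 29)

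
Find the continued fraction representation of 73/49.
[1; 2, 24]

Euclidean algorithm steps:
73 = 1 × 49 + 24
49 = 2 × 24 + 1
24 = 24 × 1 + 0
Continued fraction: [1; 2, 24]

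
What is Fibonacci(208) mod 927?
618

Matrix identity: Q^n = [[F_(n+1), F_n], [F_n, F_(n-1)]] with Q = [[1,1],[1,0]].
n = 208 = 11010000₂. Square-and-multiply, entries mod 927:
Q^1 = [[1,1],[1,0]]
Q^3 = (Q^1)²·Q = [[3,2],[2,1]]
Q^6 = (Q^3)² = [[13,8],[8,5]]
Q^13 = (Q^6)²·Q = [[377,233],[233,144]]
Q^26 = (Q^13)² = [[821,883],[883,865]]
Q^52 = (Q^26)² = [[194,903],[903,218]]
Q^104 = (Q^52)² = [[205,309],[309,823]]
Q^208 = (Q^104)² = [[310,618],[618,619]]
F_208 mod 927 = Q^208[0][1] = 618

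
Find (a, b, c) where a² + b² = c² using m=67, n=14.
(4293, 1876, 4685)

Euclid's formula: a = m² - n², b = 2mn, c = m² + n²
m = 67, n = 14
a = 67² - 14² = 4489 - 196 = 4293
b = 2 × 67 × 14 = 1876
c = 67² + 14² = 4489 + 196 = 4685
Verification: 4293² + 1876² = 18429849 + 3519376 = 21949225 = 4685² ✓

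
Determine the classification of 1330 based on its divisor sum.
abundant

Proper divisors of 1330: sum = 1 + 2 + 5 + 7 + 10 + 14 + 19 + 35 + 38 + 70 + 95 + 133 + 190 + 266 + 665 = 1550
Since 1550 > 1330, 1330 is abundant.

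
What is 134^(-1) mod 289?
110

gcd(134, 289) = 1, so the inverse exists.
Extended Euclidean algorithm on (289, 134):
289 = 2 × 134 + 21  ⟹  21 = (1)·289 + (-2)·134
134 = 6 × 21 + 8  ⟹  8 = (-6)·289 + (13)·134
21 = 2 × 8 + 5  ⟹  5 = (13)·289 + (-28)·134
8 = 1 × 5 + 3  ⟹  3 = (-19)·289 + (41)·134
5 = 1 × 3 + 2  ⟹  2 = (32)·289 + (-69)·134
3 = 1 × 2 + 1  ⟹  1 = (-51)·289 + (110)·134
So (110)·134 ≡ 1 (mod 289), i.e. 134^(-1) ≡ 110 (mod 289).
Check: 134 × 110 = 14740 ≡ 1 (mod 289)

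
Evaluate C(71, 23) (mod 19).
1

Using Lucas' theorem:
Write n=71 and k=23 in base 19:
n in base 19: [3, 14]
k in base 19: [1, 4]
C(71,23) mod 19 = ∏ C(n_i, k_i) mod 19
Digit binomials (mod 19): C(3,1) = 3; C(14,4) = 1001 ≡ 13
Product: 3 × 13 = 39 ≡ 1 (mod 19)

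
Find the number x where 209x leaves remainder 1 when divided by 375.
314

gcd(209, 375) = 1, so the inverse exists.
Extended Euclidean algorithm on (375, 209):
375 = 1 × 209 + 166  ⟹  166 = (1)·375 + (-1)·209
209 = 1 × 166 + 43  ⟹  43 = (-1)·375 + (2)·209
166 = 3 × 43 + 37  ⟹  37 = (4)·375 + (-7)·209
43 = 1 × 37 + 6  ⟹  6 = (-5)·375 + (9)·209
37 = 6 × 6 + 1  ⟹  1 = (34)·375 + (-61)·209
So (-61)·209 ≡ 1 (mod 375), i.e. 209^(-1) ≡ -61 ≡ 314 (mod 375).
Check: 209 × 314 = 65626 ≡ 1 (mod 375)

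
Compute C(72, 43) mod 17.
0

Using Lucas' theorem:
Write n=72 and k=43 in base 17:
n in base 17: [4, 4]
k in base 17: [2, 9]
C(72,43) mod 17 = ∏ C(n_i, k_i) mod 17
Digit binomials (mod 17): C(4,2) = 6; C(4,9) = 0 (k_i > n_i)
Product: 6 × 0 = 0 ≡ 0 (mod 17)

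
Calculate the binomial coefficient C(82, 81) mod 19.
6

Using Lucas' theorem:
Write n=82 and k=81 in base 19:
n in base 19: [4, 6]
k in base 19: [4, 5]
C(82,81) mod 19 = ∏ C(n_i, k_i) mod 19
Digit binomials (mod 19): C(4,4) = 1; C(6,5) = 6
Product: 1 × 6 = 6 ≡ 6 (mod 19)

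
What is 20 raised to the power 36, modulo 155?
35

Repeated squaring. Binary of 36 = 100100.
20^1 ≡ 20 (mod 155); 20^2 ≡ 90 (mod 155); 20^4 ≡ 40 (mod 155); 20^8 ≡ 50 (mod 155); 20^16 ≡ 20 (mod 155); 20^32 ≡ 90 (mod 155)
20^36 = 20^4 × 20^32 ≡ 35 (mod 155)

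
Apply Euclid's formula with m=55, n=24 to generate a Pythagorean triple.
(2449, 2640, 3601)

Euclid's formula: a = m² - n², b = 2mn, c = m² + n²
m = 55, n = 24
a = 55² - 24² = 3025 - 576 = 2449
b = 2 × 55 × 24 = 2640
c = 55² + 24² = 3025 + 576 = 3601
Verification: 2449² + 2640² = 5997601 + 6969600 = 12967201 = 3601² ✓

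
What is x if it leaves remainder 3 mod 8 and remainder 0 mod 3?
3

Using Chinese Remainder Theorem:
M = 8 × 3 = 24
M1 = 3, M2 = 8
y1 = 3^(-1) mod 8 = 3
y2 = 8^(-1) mod 3 = 2
x = (3×3×3 + 0×8×2) mod 24 = 3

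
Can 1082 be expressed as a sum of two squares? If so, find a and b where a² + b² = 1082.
11² + 31² (a=11, b=31)

Factorization: 1082 = 2 × 541
By Fermat: n is sum of two squares iff every prime p ≡ 3 (mod 4) appears to even power.
All primes ≡ 3 (mod 4) appear to even power.
Search a = 0, 1, 2, … for 1082 - a² a perfect square: first hit at a = 11: 1082 - 121 = 961 = 31².
1082 = 11² + 31² = 121 + 961 ✓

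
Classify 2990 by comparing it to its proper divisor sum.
abundant

Proper divisors of 2990: sum = 1 + 2 + 5 + 10 + 13 + 23 + 26 + 46 + 65 + 115 + 130 + 230 + 299 + 598 + 1495 = 3058
Since 3058 > 2990, 2990 is abundant.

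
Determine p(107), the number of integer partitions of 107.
431149389

p(n) counts ways to write n as a sum of positive integers (order ignored).
Euler's pentagonal recurrence: p(k) = p(k-1) + p(k-2) - p(k-5) - p(k-7) + p(k-12) + p(k-15) - ... (offsets j(3j∓1)/2, signs ++--, p(0)=1, p(<0)=0).
DP table for k = 0..106: p(0)=1, p(1)=1, p(2)=2, p(3)=3, p(4)=5, p(5)=7, p(6)=11, p(7)=15, p(8)=22, p(9)=30, p(10)=42, p(11)=56, p(12)=77, p(13)=101, p(14)=135, p(15)=176, p(16)=231, p(17)=297, p(18)=385, p(19)=490, p(20)=627, p(21)=792, p(22)=1002, p(23)=1255, p(24)=1575, p(25)=1958, p(26)=2436, p(27)=3010, p(28)=3718, p(29)=4565, p(30)=5604, p(31)=6842, p(32)=8349, p(33)=10143, p(34)=12310, p(35)=14883, p(36)=17977, p(37)=21637, p(38)=26015, p(39)=31185, p(40)=37338, p(41)=44583, p(42)=53174, p(43)=63261, p(44)=75175, p(45)=89134, p(46)=105558, p(47)=124754, p(48)=147273, p(49)=173525, p(50)=204226, p(51)=239943, p(52)=281589, p(53)=329931, p(54)=386155, p(55)=451276, p(56)=526823, p(57)=614154, p(58)=715220, p(59)=831820, p(60)=966467, p(61)=1121505, p(62)=1300156, p(63)=1505499, p(64)=1741630, p(65)=2012558, p(66)=2323520, p(67)=2679689, p(68)=3087735, p(69)=3554345, p(70)=4087968, p(71)=4697205, p(72)=5392783, p(73)=6185689, p(74)=7089500, p(75)=8118264, p(76)=9289091, p(77)=10619863, p(78)=12132164, p(79)=13848650, p(80)=15796476, p(81)=18004327, p(82)=20506255, p(83)=23338469, p(84)=26543660, p(85)=30167357, p(86)=34262962, p(87)=38887673, p(88)=44108109, p(89)=49995925, p(90)=56634173, p(91)=64112359, p(92)=72533807, p(93)=82010177, p(94)=92669720, p(95)=104651419, p(96)=118114304, p(97)=133230930, p(98)=150198136, p(99)=169229875, p(100)=190569292, p(101)=214481126, p(102)=241265379, p(103)=271248950, p(104)=304801365, p(105)=342325709, p(106)=384276336.
Final step: p(107) = p(106) + p(105) - p(102) - p(100) + p(95) + p(92) - p(85) - p(81) + p(72) + p(67) - p(56) - p(50) + p(37) + p(30) - p(15) - p(7)
= 384276336 + 342325709 - 241265379 - 190569292 + 104651419 + 72533807 - 30167357 - 18004327 + 5392783 + 2679689 - 526823 - 204226 + 21637 + 5604 - 176 - 15
= 431149389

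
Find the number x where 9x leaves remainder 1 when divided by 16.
9

gcd(9, 16) = 1, so the inverse exists.
Extended Euclidean algorithm on (16, 9):
16 = 1 × 9 + 7  ⟹  7 = (1)·16 + (-1)·9
9 = 1 × 7 + 2  ⟹  2 = (-1)·16 + (2)·9
7 = 3 × 2 + 1  ⟹  1 = (4)·16 + (-7)·9
So (-7)·9 ≡ 1 (mod 16), i.e. 9^(-1) ≡ -7 ≡ 9 (mod 16).
Check: 9 × 9 = 81 ≡ 1 (mod 16)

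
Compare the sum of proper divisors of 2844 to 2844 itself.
abundant

Proper divisors of 2844: sum = 1 + 2 + 3 + 4 + 6 + 9 + 12 + 18 + ... + 474 + 711 + 948 + 1422 (17 divisors) = 4436
Since 4436 > 2844, 2844 is abundant.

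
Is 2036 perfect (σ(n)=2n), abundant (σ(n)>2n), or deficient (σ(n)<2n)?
deficient

Proper divisors of 2036: sum = 1 + 2 + 4 + 509 + 1018 = 1534
Since 1534 < 2036, 2036 is deficient.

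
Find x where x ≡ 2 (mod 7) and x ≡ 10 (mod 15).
100

Using Chinese Remainder Theorem:
M = 7 × 15 = 105
M1 = 15, M2 = 7
y1 = 15^(-1) mod 7 = 1
y2 = 7^(-1) mod 15 = 13
x = (2×15×1 + 10×7×13) mod 105 = 100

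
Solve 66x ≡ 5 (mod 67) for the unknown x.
x ≡ 62 (mod 67)

gcd(66, 67) = 1, which divides 5, so solutions exist.
Find 66^(-1) mod 67 by the extended Euclidean algorithm:
67 = 1 × 66 + 1  ⟹  1 = (1)·67 + (-1)·66
So (-1)·66 ≡ 1 (mod 67), i.e. 66^(-1) ≡ -1 ≡ 66 (mod 67).
x ≡ 66 × 5 = 330 ≡ 62 (mod 67).
Check: 66 × 62 = 4092 ≡ 5 (mod 67).
Unique solution: x ≡ 62 (mod 67)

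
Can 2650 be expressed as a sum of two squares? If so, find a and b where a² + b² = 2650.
7² + 51² (a=7, b=51)

Factorization: 2650 = 2 × 5^2 × 53
By Fermat: n is sum of two squares iff every prime p ≡ 3 (mod 4) appears to even power.
All primes ≡ 3 (mod 4) appear to even power.
Search a = 0, 1, 2, … for 2650 - a² a perfect square: first hit at a = 7: 2650 - 49 = 2601 = 51².
2650 = 7² + 51² = 49 + 2601 ✓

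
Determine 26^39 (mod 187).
36

Repeated squaring. Binary of 39 = 100111.
26^1 ≡ 26 (mod 187); 26^2 ≡ 115 (mod 187); 26^4 ≡ 135 (mod 187); 26^8 ≡ 86 (mod 187); 26^16 ≡ 103 (mod 187); 26^32 ≡ 137 (mod 187)
26^39 = 26^1 × 26^2 × 26^4 × 26^32 ≡ 36 (mod 187)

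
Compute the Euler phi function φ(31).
30

31 = 31
φ(n) = n × ∏(1 - 1/p) for each prime p dividing n
φ(31) = 31 × (1 - 1/31) = 30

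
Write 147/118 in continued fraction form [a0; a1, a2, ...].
[1; 4, 14, 2]

Euclidean algorithm steps:
147 = 1 × 118 + 29
118 = 4 × 29 + 2
29 = 14 × 2 + 1
2 = 2 × 1 + 0
Continued fraction: [1; 4, 14, 2]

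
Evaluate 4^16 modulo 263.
34

Repeated squaring. Binary of 16 = 10000.
4^1 ≡ 4 (mod 263); 4^2 ≡ 16 (mod 263); 4^4 ≡ 256 (mod 263); 4^8 ≡ 49 (mod 263); 4^16 ≡ 34 (mod 263)
4^16 = 4^16 ≡ 34 (mod 263)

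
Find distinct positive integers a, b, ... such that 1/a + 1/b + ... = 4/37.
1/10 + 1/124 + 1/22940

Greedy algorithm:
4/37: ceiling(37/4) = 10, use 1/10
3/370: ceiling(370/3) = 124, use 1/124
1/22940: ceiling(22940/1) = 22940, use 1/22940
Result: 4/37 = 1/10 + 1/124 + 1/22940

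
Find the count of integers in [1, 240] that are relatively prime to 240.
64

240 = 2^4 × 3 × 5
φ(n) = n × ∏(1 - 1/p) for each prime p dividing n
φ(240) = 240 × (1 - 1/2) × (1 - 1/3) × (1 - 1/5) = 64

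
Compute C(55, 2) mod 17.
6

Using Lucas' theorem:
Write n=55 and k=2 in base 17:
n in base 17: [3, 4]
k in base 17: [0, 2]
C(55,2) mod 17 = ∏ C(n_i, k_i) mod 17
Digit binomials (mod 17): C(3,0) = 1; C(4,2) = 6
Product: 1 × 6 = 6 ≡ 6 (mod 17)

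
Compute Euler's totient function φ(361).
342

361 = 19^2
φ(n) = n × ∏(1 - 1/p) for each prime p dividing n
φ(361) = 361 × (1 - 1/19) = 342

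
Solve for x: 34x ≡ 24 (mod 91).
x ≡ 81 (mod 91)

gcd(34, 91) = 1, which divides 24, so solutions exist.
Find 34^(-1) mod 91 by the extended Euclidean algorithm:
91 = 2 × 34 + 23  ⟹  23 = (1)·91 + (-2)·34
34 = 1 × 23 + 11  ⟹  11 = (-1)·91 + (3)·34
23 = 2 × 11 + 1  ⟹  1 = (3)·91 + (-8)·34
So (-8)·34 ≡ 1 (mod 91), i.e. 34^(-1) ≡ -8 ≡ 83 (mod 91).
x ≡ 83 × 24 = 1992 ≡ 81 (mod 91).
Check: 34 × 81 = 2754 ≡ 24 (mod 91).
Unique solution: x ≡ 81 (mod 91)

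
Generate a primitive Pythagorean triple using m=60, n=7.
(3551, 840, 3649)

Euclid's formula: a = m² - n², b = 2mn, c = m² + n²
m = 60, n = 7
a = 60² - 7² = 3600 - 49 = 3551
b = 2 × 60 × 7 = 840
c = 60² + 7² = 3600 + 49 = 3649
Verification: 3551² + 840² = 12609601 + 705600 = 13315201 = 3649² ✓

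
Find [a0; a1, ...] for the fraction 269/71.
[3; 1, 3, 1, 2, 1, 3]

Euclidean algorithm steps:
269 = 3 × 71 + 56
71 = 1 × 56 + 15
56 = 3 × 15 + 11
15 = 1 × 11 + 4
11 = 2 × 4 + 3
4 = 1 × 3 + 1
3 = 3 × 1 + 0
Continued fraction: [3; 1, 3, 1, 2, 1, 3]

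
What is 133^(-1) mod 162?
67

gcd(133, 162) = 1, so the inverse exists.
Extended Euclidean algorithm on (162, 133):
162 = 1 × 133 + 29  ⟹  29 = (1)·162 + (-1)·133
133 = 4 × 29 + 17  ⟹  17 = (-4)·162 + (5)·133
29 = 1 × 17 + 12  ⟹  12 = (5)·162 + (-6)·133
17 = 1 × 12 + 5  ⟹  5 = (-9)·162 + (11)·133
12 = 2 × 5 + 2  ⟹  2 = (23)·162 + (-28)·133
5 = 2 × 2 + 1  ⟹  1 = (-55)·162 + (67)·133
So (67)·133 ≡ 1 (mod 162), i.e. 133^(-1) ≡ 67 (mod 162).
Check: 133 × 67 = 8911 ≡ 1 (mod 162)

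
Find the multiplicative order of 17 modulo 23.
22

23 is prime, so ord(17) divides φ(23) = 22.
Divisors of 22: 1, 2, 11, 22.
Repeated squaring: 17^1 ≡ 17, 17^2 ≡ 13, 17^4 ≡ 8, 17^8 ≡ 18, 17^16 ≡ 2 (mod 23).
Test 17^d mod 23 for each divisor d in increasing order:
17^1 ≡ 17
17^2 ≡ 13
17^11 = 17^8·17^2·17^1 ≡ 22
17^22 = 17^16·17^4·17^2 ≡ 1  ← first divisor giving 1
The order is 22.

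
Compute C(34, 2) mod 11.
0

Using Lucas' theorem:
Write n=34 and k=2 in base 11:
n in base 11: [3, 1]
k in base 11: [0, 2]
C(34,2) mod 11 = ∏ C(n_i, k_i) mod 11
Digit binomials (mod 11): C(3,0) = 1; C(1,2) = 0 (k_i > n_i)
Product: 1 × 0 = 0 ≡ 0 (mod 11)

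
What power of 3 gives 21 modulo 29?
9

Baby-step giant-step with step n = ⌈√29⌉ = 6.
Baby steps 3^j mod 29 (j:value) for j=0..5: 0:1, 1:3, 2:9, 3:27, 4:23, 5:11.
Giant-step multiplier: 3^(-6) ≡ 3^(28-6) = 3^22 ≡ 22 (mod 29).
Giant steps γ_i = 21·22^i mod 29: γ_0=21, γ_1=27 (in table at j=3).
x = i·n + j = 1·6 + 3 = 9.
Check: 3^9 ≡ 21 (mod 29).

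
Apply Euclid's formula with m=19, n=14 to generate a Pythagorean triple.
(165, 532, 557)

Euclid's formula: a = m² - n², b = 2mn, c = m² + n²
m = 19, n = 14
a = 19² - 14² = 361 - 196 = 165
b = 2 × 19 × 14 = 532
c = 19² + 14² = 361 + 196 = 557
Verification: 165² + 532² = 27225 + 283024 = 310249 = 557² ✓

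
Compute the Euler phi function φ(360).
96

360 = 2^3 × 3^2 × 5
φ(n) = n × ∏(1 - 1/p) for each prime p dividing n
φ(360) = 360 × (1 - 1/2) × (1 - 1/3) × (1 - 1/5) = 96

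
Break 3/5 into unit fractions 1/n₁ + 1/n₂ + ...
1/2 + 1/10

Greedy algorithm:
3/5: ceiling(5/3) = 2, use 1/2
1/10: ceiling(10/1) = 10, use 1/10
Result: 3/5 = 1/2 + 1/10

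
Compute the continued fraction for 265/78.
[3; 2, 1, 1, 15]

Euclidean algorithm steps:
265 = 3 × 78 + 31
78 = 2 × 31 + 16
31 = 1 × 16 + 15
16 = 1 × 15 + 1
15 = 15 × 1 + 0
Continued fraction: [3; 2, 1, 1, 15]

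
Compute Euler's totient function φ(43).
42

43 = 43
φ(n) = n × ∏(1 - 1/p) for each prime p dividing n
φ(43) = 43 × (1 - 1/43) = 42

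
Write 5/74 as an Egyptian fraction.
1/15 + 1/1110

Greedy algorithm:
5/74: ceiling(74/5) = 15, use 1/15
1/1110: ceiling(1110/1) = 1110, use 1/1110
Result: 5/74 = 1/15 + 1/1110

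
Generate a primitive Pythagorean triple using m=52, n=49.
(303, 5096, 5105)

Euclid's formula: a = m² - n², b = 2mn, c = m² + n²
m = 52, n = 49
a = 52² - 49² = 2704 - 2401 = 303
b = 2 × 52 × 49 = 5096
c = 52² + 49² = 2704 + 2401 = 5105
Verification: 303² + 5096² = 91809 + 25969216 = 26061025 = 5105² ✓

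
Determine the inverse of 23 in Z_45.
2

gcd(23, 45) = 1, so the inverse exists.
Extended Euclidean algorithm on (45, 23):
45 = 1 × 23 + 22  ⟹  22 = (1)·45 + (-1)·23
23 = 1 × 22 + 1  ⟹  1 = (-1)·45 + (2)·23
So (2)·23 ≡ 1 (mod 45), i.e. 23^(-1) ≡ 2 (mod 45).
Check: 23 × 2 = 46 ≡ 1 (mod 45)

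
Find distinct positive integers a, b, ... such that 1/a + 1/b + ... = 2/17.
1/9 + 1/153

Greedy algorithm:
2/17: ceiling(17/2) = 9, use 1/9
1/153: ceiling(153/1) = 153, use 1/153
Result: 2/17 = 1/9 + 1/153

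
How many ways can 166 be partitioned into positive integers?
189334822579

p(n) counts ways to write n as a sum of positive integers (order ignored).
Euler's pentagonal recurrence: p(k) = p(k-1) + p(k-2) - p(k-5) - p(k-7) + p(k-12) + p(k-15) - ... (offsets j(3j∓1)/2, signs ++--, p(0)=1, p(<0)=0).
DP table for k = 0..165: p(0)=1, p(1)=1, p(2)=2, p(3)=3, p(4)=5, p(5)=7, p(6)=11, p(7)=15, p(8)=22, p(9)=30, p(10)=42, p(11)=56, p(12)=77, p(13)=101, p(14)=135, p(15)=176, p(16)=231, p(17)=297, p(18)=385, p(19)=490, p(20)=627, p(21)=792, p(22)=1002, p(23)=1255, p(24)=1575, p(25)=1958, p(26)=2436, p(27)=3010, p(28)=3718, p(29)=4565, p(30)=5604, p(31)=6842, p(32)=8349, p(33)=10143, p(34)=12310, p(35)=14883, p(36)=17977, p(37)=21637, p(38)=26015, p(39)=31185, p(40)=37338, p(41)=44583, p(42)=53174, p(43)=63261, p(44)=75175, p(45)=89134, p(46)=105558, p(47)=124754, p(48)=147273, p(49)=173525, p(50)=204226, p(51)=239943, p(52)=281589, p(53)=329931, p(54)=386155, p(55)=451276, p(56)=526823, p(57)=614154, p(58)=715220, p(59)=831820, p(60)=966467, p(61)=1121505, p(62)=1300156, p(63)=1505499, p(64)=1741630, p(65)=2012558, p(66)=2323520, p(67)=2679689, p(68)=3087735, p(69)=3554345, p(70)=4087968, p(71)=4697205, p(72)=5392783, p(73)=6185689, p(74)=7089500, p(75)=8118264, p(76)=9289091, p(77)=10619863, p(78)=12132164, p(79)=13848650, p(80)=15796476, p(81)=18004327, p(82)=20506255, p(83)=23338469, p(84)=26543660, p(85)=30167357, p(86)=34262962, p(87)=38887673, p(88)=44108109, p(89)=49995925, p(90)=56634173, p(91)=64112359, p(92)=72533807, p(93)=82010177, p(94)=92669720, p(95)=104651419, p(96)=118114304, p(97)=133230930, p(98)=150198136, p(99)=169229875, p(100)=190569292, p(101)=214481126, p(102)=241265379, p(103)=271248950, p(104)=304801365, p(105)=342325709, p(106)=384276336, p(107)=431149389, p(108)=483502844, p(109)=541946240, p(110)=607163746, p(111)=679903203, p(112)=761002156, p(113)=851376628, p(114)=952050665, p(115)=1064144451, p(116)=1188908248, p(117)=1327710076, p(118)=1482074143, p(119)=1653668665, p(120)=1844349560, p(121)=2056148051, p(122)=2291320912, p(123)=2552338241, p(124)=2841940500, p(125)=3163127352, p(126)=3519222692, p(127)=3913864295, p(128)=4351078600, p(129)=4835271870, p(130)=5371315400, p(131)=5964539504, p(132)=6620830889, p(133)=7346629512, p(134)=8149040695, p(135)=9035836076, p(136)=10015581680, p(137)=11097645016, p(138)=12292341831, p(139)=13610949895, p(140)=15065878135, p(141)=16670689208, p(142)=18440293320, p(143)=20390982757, p(144)=22540654445, p(145)=24908858009, p(146)=27517052599, p(147)=30388671978, p(148)=33549419497, p(149)=37027355200, p(150)=40853235313, p(151)=45060624582, p(152)=49686288421, p(153)=54770336324, p(154)=60356673280, p(155)=66493182097, p(156)=73232243759, p(157)=80630964769, p(158)=88751778802, p(159)=97662728555, p(160)=107438159466, p(161)=118159068427, p(162)=129913904637, p(163)=142798995930, p(164)=156919475295, p(165)=172389800255.
Final step: p(166) = p(165) + p(164) - p(161) - p(159) + p(154) + p(151) - p(144) - p(140) + p(131) + p(126) - p(115) - p(109) + p(96) + p(89) - p(74) - p(66) + p(49) + p(40) - p(21) - p(11)
= 172389800255 + 156919475295 - 118159068427 - 97662728555 + 60356673280 + 45060624582 - 22540654445 - 15065878135 + 5964539504 + 3519222692 - 1064144451 - 541946240 + 118114304 + 49995925 - 7089500 - 2323520 + 173525 + 37338 - 792 - 56
= 189334822579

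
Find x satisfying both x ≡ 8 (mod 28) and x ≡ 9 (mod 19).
484

Using Chinese Remainder Theorem:
M = 28 × 19 = 532
M1 = 19, M2 = 28
y1 = 19^(-1) mod 28 = 3
y2 = 28^(-1) mod 19 = 17
x = (8×19×3 + 9×28×17) mod 532 = 484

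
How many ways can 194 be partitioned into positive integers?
2366022741845

p(n) counts ways to write n as a sum of positive integers (order ignored).
Euler's pentagonal recurrence: p(k) = p(k-1) + p(k-2) - p(k-5) - p(k-7) + p(k-12) + p(k-15) - ... (offsets j(3j∓1)/2, signs ++--, p(0)=1, p(<0)=0).
DP table for k = 0..193: p(0)=1, p(1)=1, p(2)=2, p(3)=3, p(4)=5, p(5)=7, p(6)=11, p(7)=15, p(8)=22, p(9)=30, p(10)=42, p(11)=56, p(12)=77, p(13)=101, p(14)=135, p(15)=176, p(16)=231, p(17)=297, p(18)=385, p(19)=490, p(20)=627, p(21)=792, p(22)=1002, p(23)=1255, p(24)=1575, p(25)=1958, p(26)=2436, p(27)=3010, p(28)=3718, p(29)=4565, p(30)=5604, p(31)=6842, p(32)=8349, p(33)=10143, p(34)=12310, p(35)=14883, p(36)=17977, p(37)=21637, p(38)=26015, p(39)=31185, p(40)=37338, p(41)=44583, p(42)=53174, p(43)=63261, p(44)=75175, p(45)=89134, p(46)=105558, p(47)=124754, p(48)=147273, p(49)=173525, p(50)=204226, p(51)=239943, p(52)=281589, p(53)=329931, p(54)=386155, p(55)=451276, p(56)=526823, p(57)=614154, p(58)=715220, p(59)=831820, p(60)=966467, p(61)=1121505, p(62)=1300156, p(63)=1505499, p(64)=1741630, p(65)=2012558, p(66)=2323520, p(67)=2679689, p(68)=3087735, p(69)=3554345, p(70)=4087968, p(71)=4697205, p(72)=5392783, p(73)=6185689, p(74)=7089500, p(75)=8118264, p(76)=9289091, p(77)=10619863, p(78)=12132164, p(79)=13848650, p(80)=15796476, p(81)=18004327, p(82)=20506255, p(83)=23338469, p(84)=26543660, p(85)=30167357, p(86)=34262962, p(87)=38887673, p(88)=44108109, p(89)=49995925, p(90)=56634173, p(91)=64112359, p(92)=72533807, p(93)=82010177, p(94)=92669720, p(95)=104651419, p(96)=118114304, p(97)=133230930, p(98)=150198136, p(99)=169229875, p(100)=190569292, p(101)=214481126, p(102)=241265379, p(103)=271248950, p(104)=304801365, p(105)=342325709, p(106)=384276336, p(107)=431149389, p(108)=483502844, p(109)=541946240, p(110)=607163746, p(111)=679903203, p(112)=761002156, p(113)=851376628, p(114)=952050665, p(115)=1064144451, p(116)=1188908248, p(117)=1327710076, p(118)=1482074143, p(119)=1653668665, p(120)=1844349560, p(121)=2056148051, p(122)=2291320912, p(123)=2552338241, p(124)=2841940500, p(125)=3163127352, p(126)=3519222692, p(127)=3913864295, p(128)=4351078600, p(129)=4835271870, p(130)=5371315400, p(131)=5964539504, p(132)=6620830889, p(133)=7346629512, p(134)=8149040695, p(135)=9035836076, p(136)=10015581680, p(137)=11097645016, p(138)=12292341831, p(139)=13610949895, p(140)=15065878135, p(141)=16670689208, p(142)=18440293320, p(143)=20390982757, p(144)=22540654445, p(145)=24908858009, p(146)=27517052599, p(147)=30388671978, p(148)=33549419497, p(149)=37027355200, p(150)=40853235313, p(151)=45060624582, p(152)=49686288421, p(153)=54770336324, p(154)=60356673280, p(155)=66493182097, p(156)=73232243759, p(157)=80630964769, p(158)=88751778802, p(159)=97662728555, p(160)=107438159466, p(161)=118159068427, p(162)=129913904637, p(163)=142798995930, p(164)=156919475295, p(165)=172389800255, p(166)=189334822579, p(167)=207890420102, p(168)=228204732751, p(169)=250438925115, p(170)=274768617130, p(171)=301384802048, p(172)=330495499613, p(173)=362326859895, p(174)=397125074750, p(175)=435157697830, p(176)=476715857290, p(177)=522115831195, p(178)=571701605655, p(179)=625846753120, p(180)=684957390936, p(181)=749474411781, p(182)=819876908323, p(183)=896684817527, p(184)=980462880430, p(185)=1071823774337, p(186)=1171432692373, p(187)=1280011042268, p(188)=1398341745571, p(189)=1527273599625, p(190)=1667727404093, p(191)=1820701100652, p(192)=1987276856363, p(193)=2168627105469.
Final step: p(194) = p(193) + p(192) - p(189) - p(187) + p(182) + p(179) - p(172) - p(168) + p(159) + p(154) - p(143) - p(137) + p(124) + p(117) - p(102) - p(94) + p(77) + p(68) - p(49) - p(39) + p(18) + p(7)
= 2168627105469 + 1987276856363 - 1527273599625 - 1280011042268 + 819876908323 + 625846753120 - 330495499613 - 228204732751 + 97662728555 + 60356673280 - 20390982757 - 11097645016 + 2841940500 + 1327710076 - 241265379 - 92669720 + 10619863 + 3087735 - 173525 - 31185 + 385 + 15
= 2366022741845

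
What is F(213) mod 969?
2

Matrix identity: Q^n = [[F_(n+1), F_n], [F_n, F_(n-1)]] with Q = [[1,1],[1,0]].
n = 213 = 11010101₂. Square-and-multiply, entries mod 969:
Q^1 = [[1,1],[1,0]]
Q^3 = (Q^1)²·Q = [[3,2],[2,1]]
Q^6 = (Q^3)² = [[13,8],[8,5]]
Q^13 = (Q^6)²·Q = [[377,233],[233,144]]
Q^26 = (Q^13)² = [[680,268],[268,412]]
Q^53 = (Q^26)²·Q = [[323,305],[305,18]]
Q^106 = (Q^53)² = [[647,322],[322,325]]
Q^213 = (Q^106)²·Q = [[968,2],[2,966]]
F_213 mod 969 = Q^213[0][1] = 2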